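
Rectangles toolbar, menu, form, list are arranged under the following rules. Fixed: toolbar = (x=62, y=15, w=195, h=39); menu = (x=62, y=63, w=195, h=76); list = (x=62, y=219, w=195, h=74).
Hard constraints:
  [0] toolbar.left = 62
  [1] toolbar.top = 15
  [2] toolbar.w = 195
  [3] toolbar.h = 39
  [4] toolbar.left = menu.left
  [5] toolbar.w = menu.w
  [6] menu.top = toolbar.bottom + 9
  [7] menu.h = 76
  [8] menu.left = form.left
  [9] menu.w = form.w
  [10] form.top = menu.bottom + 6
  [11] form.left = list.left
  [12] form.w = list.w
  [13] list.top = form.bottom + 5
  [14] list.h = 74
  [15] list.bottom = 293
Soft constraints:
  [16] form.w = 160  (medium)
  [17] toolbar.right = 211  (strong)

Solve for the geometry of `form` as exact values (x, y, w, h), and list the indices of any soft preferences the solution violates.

form = (x=62, y=145, w=195, h=69)
violated soft preferences: 16, 17

1. form.x = 62  [menu.left = form.left]
2. form.w = 195  [menu.w = form.w]
3. form.y = 145  [form.top = menu.bottom + 6]
4. form.h = 69  [list.top = form.bottom + 5]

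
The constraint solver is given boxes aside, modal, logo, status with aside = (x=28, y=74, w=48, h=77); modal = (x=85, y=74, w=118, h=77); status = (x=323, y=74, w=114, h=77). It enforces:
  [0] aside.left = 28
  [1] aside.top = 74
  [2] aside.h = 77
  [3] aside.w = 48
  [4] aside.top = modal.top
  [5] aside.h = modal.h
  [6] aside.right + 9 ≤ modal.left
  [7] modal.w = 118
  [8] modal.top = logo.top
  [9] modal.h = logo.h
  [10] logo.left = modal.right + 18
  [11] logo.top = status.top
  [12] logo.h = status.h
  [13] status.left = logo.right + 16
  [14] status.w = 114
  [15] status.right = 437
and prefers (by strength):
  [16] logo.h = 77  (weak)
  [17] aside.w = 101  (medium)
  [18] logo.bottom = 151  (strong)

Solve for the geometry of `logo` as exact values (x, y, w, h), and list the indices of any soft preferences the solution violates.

1. logo.y = 74  [modal.top = logo.top]
2. logo.h = 77  [modal.h = logo.h]
3. logo.x = 221  [logo.left = modal.right + 18]
4. logo.w = 86  [status.left = logo.right + 16]

logo = (x=221, y=74, w=86, h=77)
violated soft preferences: 17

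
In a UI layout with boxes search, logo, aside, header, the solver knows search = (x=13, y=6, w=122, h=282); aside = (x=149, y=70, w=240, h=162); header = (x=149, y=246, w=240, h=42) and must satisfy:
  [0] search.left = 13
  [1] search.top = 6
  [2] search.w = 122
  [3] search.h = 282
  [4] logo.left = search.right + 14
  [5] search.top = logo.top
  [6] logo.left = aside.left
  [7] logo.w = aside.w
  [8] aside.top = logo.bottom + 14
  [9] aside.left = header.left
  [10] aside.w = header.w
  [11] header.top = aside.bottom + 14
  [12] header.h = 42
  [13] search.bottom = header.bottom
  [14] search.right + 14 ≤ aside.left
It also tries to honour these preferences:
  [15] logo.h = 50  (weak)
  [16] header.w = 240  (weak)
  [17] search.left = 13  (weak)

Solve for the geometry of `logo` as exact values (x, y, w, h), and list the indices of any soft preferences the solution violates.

logo = (x=149, y=6, w=240, h=50)
violated soft preferences: none

1. logo.x = 149  [logo.left = search.right + 14]
2. logo.y = 6  [search.top = logo.top]
3. logo.w = 240  [logo.w = aside.w]
4. logo.h = 50  [aside.top = logo.bottom + 14]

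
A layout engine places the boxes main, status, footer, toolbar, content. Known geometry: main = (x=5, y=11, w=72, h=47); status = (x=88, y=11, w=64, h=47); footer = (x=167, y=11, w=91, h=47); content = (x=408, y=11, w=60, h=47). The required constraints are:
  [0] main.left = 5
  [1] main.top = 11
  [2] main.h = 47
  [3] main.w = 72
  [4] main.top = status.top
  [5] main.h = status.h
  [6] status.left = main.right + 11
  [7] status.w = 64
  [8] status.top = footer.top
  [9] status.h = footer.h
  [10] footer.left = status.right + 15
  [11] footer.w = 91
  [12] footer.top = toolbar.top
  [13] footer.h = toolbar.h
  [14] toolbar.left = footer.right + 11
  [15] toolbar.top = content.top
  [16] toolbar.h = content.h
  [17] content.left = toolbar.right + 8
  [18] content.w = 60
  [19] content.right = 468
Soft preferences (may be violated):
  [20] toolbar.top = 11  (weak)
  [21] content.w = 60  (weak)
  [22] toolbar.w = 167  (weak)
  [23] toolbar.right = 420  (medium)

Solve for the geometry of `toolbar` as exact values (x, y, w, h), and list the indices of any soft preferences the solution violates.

toolbar = (x=269, y=11, w=131, h=47)
violated soft preferences: 22, 23

1. toolbar.y = 11  [footer.top = toolbar.top]
2. toolbar.h = 47  [footer.h = toolbar.h]
3. toolbar.x = 269  [toolbar.left = footer.right + 11]
4. toolbar.w = 131  [content.left = toolbar.right + 8]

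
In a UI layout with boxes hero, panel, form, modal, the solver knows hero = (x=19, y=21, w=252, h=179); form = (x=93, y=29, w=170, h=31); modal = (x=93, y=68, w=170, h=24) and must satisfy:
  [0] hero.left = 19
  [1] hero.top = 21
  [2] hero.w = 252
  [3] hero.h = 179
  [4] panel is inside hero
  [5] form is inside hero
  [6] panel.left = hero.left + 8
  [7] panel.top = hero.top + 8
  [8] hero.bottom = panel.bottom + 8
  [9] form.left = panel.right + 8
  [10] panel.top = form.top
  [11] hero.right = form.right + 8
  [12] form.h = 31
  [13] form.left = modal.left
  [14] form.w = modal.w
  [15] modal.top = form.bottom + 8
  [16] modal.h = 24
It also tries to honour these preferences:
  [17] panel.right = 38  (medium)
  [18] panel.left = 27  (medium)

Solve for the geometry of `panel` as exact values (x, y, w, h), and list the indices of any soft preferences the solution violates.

panel = (x=27, y=29, w=58, h=163)
violated soft preferences: 17

1. panel.x = 27  [panel.left = hero.left + 8]
2. panel.y = 29  [panel.top = hero.top + 8]
3. panel.h = 163  [hero.bottom = panel.bottom + 8]
4. panel.w = 58  [form.left = panel.right + 8]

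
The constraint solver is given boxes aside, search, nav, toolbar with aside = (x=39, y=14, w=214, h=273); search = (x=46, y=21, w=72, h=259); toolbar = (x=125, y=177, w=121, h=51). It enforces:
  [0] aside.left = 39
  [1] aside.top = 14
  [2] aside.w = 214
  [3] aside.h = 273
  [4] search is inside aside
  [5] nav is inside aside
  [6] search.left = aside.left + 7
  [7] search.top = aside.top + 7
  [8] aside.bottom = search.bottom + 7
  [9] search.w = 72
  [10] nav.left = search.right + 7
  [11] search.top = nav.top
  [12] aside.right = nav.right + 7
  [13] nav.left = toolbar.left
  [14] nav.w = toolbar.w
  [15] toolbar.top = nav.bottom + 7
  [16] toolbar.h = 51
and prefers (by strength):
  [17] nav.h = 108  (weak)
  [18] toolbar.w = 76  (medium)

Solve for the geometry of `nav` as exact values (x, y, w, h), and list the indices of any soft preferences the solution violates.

nav = (x=125, y=21, w=121, h=149)
violated soft preferences: 17, 18

1. nav.x = 125  [nav.left = search.right + 7]
2. nav.y = 21  [search.top = nav.top]
3. nav.w = 121  [aside.right = nav.right + 7]
4. nav.h = 149  [toolbar.top = nav.bottom + 7]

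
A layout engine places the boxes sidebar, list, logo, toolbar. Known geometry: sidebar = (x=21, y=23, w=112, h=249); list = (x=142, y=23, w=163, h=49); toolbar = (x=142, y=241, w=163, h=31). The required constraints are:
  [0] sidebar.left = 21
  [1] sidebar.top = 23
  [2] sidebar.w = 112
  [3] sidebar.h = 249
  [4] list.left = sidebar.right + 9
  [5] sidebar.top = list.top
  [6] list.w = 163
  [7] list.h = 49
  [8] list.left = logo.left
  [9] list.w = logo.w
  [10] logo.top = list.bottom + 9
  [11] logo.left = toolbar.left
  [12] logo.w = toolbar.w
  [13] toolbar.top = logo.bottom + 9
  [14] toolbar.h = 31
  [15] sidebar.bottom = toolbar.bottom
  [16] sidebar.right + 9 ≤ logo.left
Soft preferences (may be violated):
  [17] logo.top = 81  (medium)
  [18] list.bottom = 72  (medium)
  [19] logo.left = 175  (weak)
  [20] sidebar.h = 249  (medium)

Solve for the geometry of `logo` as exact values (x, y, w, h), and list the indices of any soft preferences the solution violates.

1. logo.x = 142  [list.left = logo.left]
2. logo.w = 163  [list.w = logo.w]
3. logo.y = 81  [logo.top = list.bottom + 9]
4. logo.h = 151  [toolbar.top = logo.bottom + 9]

logo = (x=142, y=81, w=163, h=151)
violated soft preferences: 19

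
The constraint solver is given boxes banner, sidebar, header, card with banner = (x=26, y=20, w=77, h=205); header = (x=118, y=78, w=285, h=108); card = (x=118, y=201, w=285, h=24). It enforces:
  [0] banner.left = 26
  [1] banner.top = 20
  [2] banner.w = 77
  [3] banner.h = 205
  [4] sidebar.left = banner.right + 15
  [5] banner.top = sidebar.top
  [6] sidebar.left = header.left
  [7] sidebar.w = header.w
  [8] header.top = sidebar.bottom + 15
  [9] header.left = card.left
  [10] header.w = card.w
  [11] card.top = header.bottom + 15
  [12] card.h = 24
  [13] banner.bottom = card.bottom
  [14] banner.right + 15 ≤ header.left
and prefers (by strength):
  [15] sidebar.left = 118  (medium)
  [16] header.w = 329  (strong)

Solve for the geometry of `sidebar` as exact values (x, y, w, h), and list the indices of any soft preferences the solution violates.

sidebar = (x=118, y=20, w=285, h=43)
violated soft preferences: 16

1. sidebar.x = 118  [sidebar.left = banner.right + 15]
2. sidebar.y = 20  [banner.top = sidebar.top]
3. sidebar.w = 285  [sidebar.w = header.w]
4. sidebar.h = 43  [header.top = sidebar.bottom + 15]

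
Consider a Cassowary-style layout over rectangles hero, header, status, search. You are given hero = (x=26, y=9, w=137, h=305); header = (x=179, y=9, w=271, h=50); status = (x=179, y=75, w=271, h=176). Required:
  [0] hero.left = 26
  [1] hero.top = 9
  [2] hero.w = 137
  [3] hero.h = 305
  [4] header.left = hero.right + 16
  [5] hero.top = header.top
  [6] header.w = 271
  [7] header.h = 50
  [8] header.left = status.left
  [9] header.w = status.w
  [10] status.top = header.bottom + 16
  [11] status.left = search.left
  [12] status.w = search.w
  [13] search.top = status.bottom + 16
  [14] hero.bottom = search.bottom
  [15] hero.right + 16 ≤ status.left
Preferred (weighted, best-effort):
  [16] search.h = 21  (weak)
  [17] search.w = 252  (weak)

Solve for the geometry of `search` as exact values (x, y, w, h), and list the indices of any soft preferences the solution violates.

1. search.x = 179  [status.left = search.left]
2. search.w = 271  [status.w = search.w]
3. search.y = 267  [search.top = status.bottom + 16]
4. search.h = 47  [hero.bottom = search.bottom]

search = (x=179, y=267, w=271, h=47)
violated soft preferences: 16, 17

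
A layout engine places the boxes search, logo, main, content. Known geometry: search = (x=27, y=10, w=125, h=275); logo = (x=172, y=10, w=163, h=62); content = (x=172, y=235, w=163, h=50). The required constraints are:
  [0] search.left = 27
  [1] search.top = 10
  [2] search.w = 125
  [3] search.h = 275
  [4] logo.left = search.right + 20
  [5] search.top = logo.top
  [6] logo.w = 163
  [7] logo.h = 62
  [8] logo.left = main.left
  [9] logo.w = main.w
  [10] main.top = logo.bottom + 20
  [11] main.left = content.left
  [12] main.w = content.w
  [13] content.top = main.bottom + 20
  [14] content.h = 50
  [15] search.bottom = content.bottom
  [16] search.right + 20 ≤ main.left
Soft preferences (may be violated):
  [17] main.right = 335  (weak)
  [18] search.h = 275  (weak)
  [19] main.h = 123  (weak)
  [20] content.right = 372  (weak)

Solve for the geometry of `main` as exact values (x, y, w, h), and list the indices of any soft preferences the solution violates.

main = (x=172, y=92, w=163, h=123)
violated soft preferences: 20

1. main.x = 172  [logo.left = main.left]
2. main.w = 163  [logo.w = main.w]
3. main.y = 92  [main.top = logo.bottom + 20]
4. main.h = 123  [content.top = main.bottom + 20]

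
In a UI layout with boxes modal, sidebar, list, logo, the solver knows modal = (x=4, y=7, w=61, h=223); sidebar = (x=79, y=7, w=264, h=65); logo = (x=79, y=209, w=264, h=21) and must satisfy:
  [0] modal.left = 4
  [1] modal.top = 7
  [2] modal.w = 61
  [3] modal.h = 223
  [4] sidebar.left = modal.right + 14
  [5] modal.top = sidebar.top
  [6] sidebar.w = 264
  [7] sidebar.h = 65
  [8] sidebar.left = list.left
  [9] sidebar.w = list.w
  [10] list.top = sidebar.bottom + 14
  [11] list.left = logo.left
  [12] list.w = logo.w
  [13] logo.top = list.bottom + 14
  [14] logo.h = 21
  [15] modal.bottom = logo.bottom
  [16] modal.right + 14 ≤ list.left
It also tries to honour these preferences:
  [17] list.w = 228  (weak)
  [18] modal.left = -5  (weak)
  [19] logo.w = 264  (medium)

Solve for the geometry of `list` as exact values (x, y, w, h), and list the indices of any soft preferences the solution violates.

1. list.x = 79  [sidebar.left = list.left]
2. list.w = 264  [sidebar.w = list.w]
3. list.y = 86  [list.top = sidebar.bottom + 14]
4. list.h = 109  [logo.top = list.bottom + 14]

list = (x=79, y=86, w=264, h=109)
violated soft preferences: 17, 18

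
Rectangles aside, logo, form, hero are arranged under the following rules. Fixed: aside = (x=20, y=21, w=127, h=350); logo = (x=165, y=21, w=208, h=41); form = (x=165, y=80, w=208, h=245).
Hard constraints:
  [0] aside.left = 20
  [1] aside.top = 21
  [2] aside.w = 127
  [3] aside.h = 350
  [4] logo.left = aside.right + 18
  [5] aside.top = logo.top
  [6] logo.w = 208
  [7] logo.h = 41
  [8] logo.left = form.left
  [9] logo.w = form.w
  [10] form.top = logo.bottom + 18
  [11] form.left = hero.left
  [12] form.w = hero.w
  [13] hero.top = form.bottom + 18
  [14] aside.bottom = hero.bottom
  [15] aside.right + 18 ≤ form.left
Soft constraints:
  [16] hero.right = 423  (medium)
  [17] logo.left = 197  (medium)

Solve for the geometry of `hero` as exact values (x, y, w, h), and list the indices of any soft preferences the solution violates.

1. hero.x = 165  [form.left = hero.left]
2. hero.w = 208  [form.w = hero.w]
3. hero.y = 343  [hero.top = form.bottom + 18]
4. hero.h = 28  [aside.bottom = hero.bottom]

hero = (x=165, y=343, w=208, h=28)
violated soft preferences: 16, 17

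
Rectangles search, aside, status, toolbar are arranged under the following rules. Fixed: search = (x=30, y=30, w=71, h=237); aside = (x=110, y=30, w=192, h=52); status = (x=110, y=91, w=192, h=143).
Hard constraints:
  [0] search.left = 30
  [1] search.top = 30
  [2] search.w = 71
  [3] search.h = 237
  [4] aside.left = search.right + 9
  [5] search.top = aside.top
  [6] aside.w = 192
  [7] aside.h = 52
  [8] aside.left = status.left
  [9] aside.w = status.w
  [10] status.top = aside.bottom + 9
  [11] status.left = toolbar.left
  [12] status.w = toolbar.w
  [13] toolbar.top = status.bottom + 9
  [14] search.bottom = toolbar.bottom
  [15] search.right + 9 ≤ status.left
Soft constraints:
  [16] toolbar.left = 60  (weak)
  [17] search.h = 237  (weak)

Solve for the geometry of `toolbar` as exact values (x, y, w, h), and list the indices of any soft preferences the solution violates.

toolbar = (x=110, y=243, w=192, h=24)
violated soft preferences: 16

1. toolbar.x = 110  [status.left = toolbar.left]
2. toolbar.w = 192  [status.w = toolbar.w]
3. toolbar.y = 243  [toolbar.top = status.bottom + 9]
4. toolbar.h = 24  [search.bottom = toolbar.bottom]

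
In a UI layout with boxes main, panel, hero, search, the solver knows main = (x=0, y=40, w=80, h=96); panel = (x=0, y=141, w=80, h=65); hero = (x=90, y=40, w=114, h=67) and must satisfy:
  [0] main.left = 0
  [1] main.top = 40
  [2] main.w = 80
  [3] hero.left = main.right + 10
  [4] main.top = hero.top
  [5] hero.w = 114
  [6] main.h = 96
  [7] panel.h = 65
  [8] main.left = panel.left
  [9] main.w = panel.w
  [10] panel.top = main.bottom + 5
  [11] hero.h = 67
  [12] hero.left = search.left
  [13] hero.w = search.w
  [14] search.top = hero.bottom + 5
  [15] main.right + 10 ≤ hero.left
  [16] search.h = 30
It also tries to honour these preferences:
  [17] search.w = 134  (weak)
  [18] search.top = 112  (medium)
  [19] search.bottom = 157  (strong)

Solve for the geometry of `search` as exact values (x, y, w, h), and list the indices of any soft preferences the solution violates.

1. search.x = 90  [hero.left = search.left]
2. search.w = 114  [hero.w = search.w]
3. search.y = 112  [search.top = hero.bottom + 5]
4. search.h = 30  [search.h = 30]

search = (x=90, y=112, w=114, h=30)
violated soft preferences: 17, 19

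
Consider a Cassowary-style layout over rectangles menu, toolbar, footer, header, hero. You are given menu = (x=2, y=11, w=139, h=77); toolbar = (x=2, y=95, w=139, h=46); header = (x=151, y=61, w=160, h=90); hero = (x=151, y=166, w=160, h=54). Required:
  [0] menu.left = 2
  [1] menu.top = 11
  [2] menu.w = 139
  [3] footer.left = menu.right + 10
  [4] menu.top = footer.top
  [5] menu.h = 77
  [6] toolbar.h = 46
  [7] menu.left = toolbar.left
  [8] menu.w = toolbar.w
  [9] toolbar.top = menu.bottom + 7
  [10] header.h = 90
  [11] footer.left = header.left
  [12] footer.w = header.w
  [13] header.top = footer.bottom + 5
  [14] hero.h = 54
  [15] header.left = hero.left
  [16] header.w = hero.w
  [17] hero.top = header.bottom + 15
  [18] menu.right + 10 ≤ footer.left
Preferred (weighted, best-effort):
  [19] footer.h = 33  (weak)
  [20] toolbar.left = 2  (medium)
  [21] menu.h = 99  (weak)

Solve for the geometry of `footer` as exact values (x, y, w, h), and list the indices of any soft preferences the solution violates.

footer = (x=151, y=11, w=160, h=45)
violated soft preferences: 19, 21

1. footer.x = 151  [footer.left = menu.right + 10]
2. footer.y = 11  [menu.top = footer.top]
3. footer.w = 160  [footer.w = header.w]
4. footer.h = 45  [header.top = footer.bottom + 5]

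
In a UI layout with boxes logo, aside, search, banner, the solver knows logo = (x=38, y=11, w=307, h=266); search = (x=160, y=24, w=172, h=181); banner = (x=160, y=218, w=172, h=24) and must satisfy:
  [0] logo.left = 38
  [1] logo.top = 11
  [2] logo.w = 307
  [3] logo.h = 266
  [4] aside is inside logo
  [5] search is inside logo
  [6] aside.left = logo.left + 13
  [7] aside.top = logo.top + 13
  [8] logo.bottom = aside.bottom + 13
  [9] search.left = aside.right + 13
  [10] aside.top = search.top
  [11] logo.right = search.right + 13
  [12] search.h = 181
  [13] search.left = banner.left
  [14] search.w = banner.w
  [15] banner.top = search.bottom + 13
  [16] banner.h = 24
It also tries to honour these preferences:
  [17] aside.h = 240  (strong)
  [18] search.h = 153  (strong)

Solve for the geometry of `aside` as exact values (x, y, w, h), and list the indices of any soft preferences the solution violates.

1. aside.x = 51  [aside.left = logo.left + 13]
2. aside.y = 24  [aside.top = logo.top + 13]
3. aside.h = 240  [logo.bottom = aside.bottom + 13]
4. aside.w = 96  [search.left = aside.right + 13]

aside = (x=51, y=24, w=96, h=240)
violated soft preferences: 18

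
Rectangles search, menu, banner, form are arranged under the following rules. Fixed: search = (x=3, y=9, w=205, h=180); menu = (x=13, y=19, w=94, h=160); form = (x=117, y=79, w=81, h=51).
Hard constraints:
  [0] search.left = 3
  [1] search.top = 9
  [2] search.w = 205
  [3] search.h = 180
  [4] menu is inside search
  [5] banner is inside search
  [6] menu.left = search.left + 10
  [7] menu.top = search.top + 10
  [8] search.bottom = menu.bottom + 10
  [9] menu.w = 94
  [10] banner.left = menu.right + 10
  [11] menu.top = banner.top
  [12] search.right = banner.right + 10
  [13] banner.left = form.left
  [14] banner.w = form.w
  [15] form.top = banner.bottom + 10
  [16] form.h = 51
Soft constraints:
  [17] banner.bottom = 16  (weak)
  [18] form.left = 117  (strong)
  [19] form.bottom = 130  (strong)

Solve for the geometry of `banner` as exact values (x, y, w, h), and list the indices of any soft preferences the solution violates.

1. banner.x = 117  [banner.left = menu.right + 10]
2. banner.y = 19  [menu.top = banner.top]
3. banner.w = 81  [search.right = banner.right + 10]
4. banner.h = 50  [form.top = banner.bottom + 10]

banner = (x=117, y=19, w=81, h=50)
violated soft preferences: 17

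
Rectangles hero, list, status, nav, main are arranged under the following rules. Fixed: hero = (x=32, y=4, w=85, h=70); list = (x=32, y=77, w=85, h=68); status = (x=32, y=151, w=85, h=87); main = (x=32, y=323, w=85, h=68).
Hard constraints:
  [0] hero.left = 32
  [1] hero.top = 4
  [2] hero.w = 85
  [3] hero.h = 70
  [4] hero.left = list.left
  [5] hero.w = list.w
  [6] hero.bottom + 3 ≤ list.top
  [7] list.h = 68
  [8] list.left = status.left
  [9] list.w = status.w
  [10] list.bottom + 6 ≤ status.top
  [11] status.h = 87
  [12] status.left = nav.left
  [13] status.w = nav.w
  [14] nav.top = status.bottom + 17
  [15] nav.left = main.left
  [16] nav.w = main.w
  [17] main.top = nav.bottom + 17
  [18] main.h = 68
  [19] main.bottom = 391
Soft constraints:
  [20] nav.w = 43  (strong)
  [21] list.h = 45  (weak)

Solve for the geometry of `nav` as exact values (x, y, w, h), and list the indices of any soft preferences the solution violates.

nav = (x=32, y=255, w=85, h=51)
violated soft preferences: 20, 21

1. nav.x = 32  [status.left = nav.left]
2. nav.w = 85  [status.w = nav.w]
3. nav.y = 255  [nav.top = status.bottom + 17]
4. nav.h = 51  [main.top = nav.bottom + 17]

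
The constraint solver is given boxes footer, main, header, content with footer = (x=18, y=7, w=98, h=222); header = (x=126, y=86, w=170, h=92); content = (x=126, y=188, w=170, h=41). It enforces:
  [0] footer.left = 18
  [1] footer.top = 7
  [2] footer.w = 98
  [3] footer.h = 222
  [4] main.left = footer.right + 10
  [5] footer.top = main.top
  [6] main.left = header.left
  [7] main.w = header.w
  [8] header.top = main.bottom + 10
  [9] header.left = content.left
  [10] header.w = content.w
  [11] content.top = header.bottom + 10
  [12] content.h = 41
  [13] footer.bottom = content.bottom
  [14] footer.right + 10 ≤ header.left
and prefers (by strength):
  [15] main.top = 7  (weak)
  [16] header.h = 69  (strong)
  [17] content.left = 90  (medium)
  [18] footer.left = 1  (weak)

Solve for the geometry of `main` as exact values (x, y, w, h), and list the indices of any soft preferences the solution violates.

main = (x=126, y=7, w=170, h=69)
violated soft preferences: 16, 17, 18

1. main.x = 126  [main.left = footer.right + 10]
2. main.y = 7  [footer.top = main.top]
3. main.w = 170  [main.w = header.w]
4. main.h = 69  [header.top = main.bottom + 10]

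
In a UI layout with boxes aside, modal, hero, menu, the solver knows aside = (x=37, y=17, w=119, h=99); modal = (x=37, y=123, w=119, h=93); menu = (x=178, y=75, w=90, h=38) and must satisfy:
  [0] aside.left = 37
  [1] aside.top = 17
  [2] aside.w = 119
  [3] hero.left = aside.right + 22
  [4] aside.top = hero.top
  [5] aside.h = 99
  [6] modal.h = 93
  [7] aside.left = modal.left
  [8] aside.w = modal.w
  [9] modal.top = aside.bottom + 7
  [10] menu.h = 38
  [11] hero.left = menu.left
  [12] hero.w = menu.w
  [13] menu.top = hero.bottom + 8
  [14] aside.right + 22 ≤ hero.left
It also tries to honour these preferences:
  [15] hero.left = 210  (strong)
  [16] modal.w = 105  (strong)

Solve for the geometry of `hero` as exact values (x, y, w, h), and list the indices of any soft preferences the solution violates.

1. hero.x = 178  [hero.left = aside.right + 22]
2. hero.y = 17  [aside.top = hero.top]
3. hero.w = 90  [hero.w = menu.w]
4. hero.h = 50  [menu.top = hero.bottom + 8]

hero = (x=178, y=17, w=90, h=50)
violated soft preferences: 15, 16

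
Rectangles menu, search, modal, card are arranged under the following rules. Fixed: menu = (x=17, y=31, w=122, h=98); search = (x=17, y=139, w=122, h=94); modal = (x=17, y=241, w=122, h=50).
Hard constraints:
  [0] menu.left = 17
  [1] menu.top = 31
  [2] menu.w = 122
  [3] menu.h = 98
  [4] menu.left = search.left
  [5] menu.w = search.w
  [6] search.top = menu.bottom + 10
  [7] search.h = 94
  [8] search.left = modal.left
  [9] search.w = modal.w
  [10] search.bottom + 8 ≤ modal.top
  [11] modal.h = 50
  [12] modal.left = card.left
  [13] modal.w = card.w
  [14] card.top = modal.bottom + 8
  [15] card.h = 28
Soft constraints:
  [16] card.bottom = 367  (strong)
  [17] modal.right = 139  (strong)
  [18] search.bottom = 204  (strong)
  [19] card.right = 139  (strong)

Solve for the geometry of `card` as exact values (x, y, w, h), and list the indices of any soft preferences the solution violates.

1. card.x = 17  [modal.left = card.left]
2. card.w = 122  [modal.w = card.w]
3. card.y = 299  [card.top = modal.bottom + 8]
4. card.h = 28  [card.h = 28]

card = (x=17, y=299, w=122, h=28)
violated soft preferences: 16, 18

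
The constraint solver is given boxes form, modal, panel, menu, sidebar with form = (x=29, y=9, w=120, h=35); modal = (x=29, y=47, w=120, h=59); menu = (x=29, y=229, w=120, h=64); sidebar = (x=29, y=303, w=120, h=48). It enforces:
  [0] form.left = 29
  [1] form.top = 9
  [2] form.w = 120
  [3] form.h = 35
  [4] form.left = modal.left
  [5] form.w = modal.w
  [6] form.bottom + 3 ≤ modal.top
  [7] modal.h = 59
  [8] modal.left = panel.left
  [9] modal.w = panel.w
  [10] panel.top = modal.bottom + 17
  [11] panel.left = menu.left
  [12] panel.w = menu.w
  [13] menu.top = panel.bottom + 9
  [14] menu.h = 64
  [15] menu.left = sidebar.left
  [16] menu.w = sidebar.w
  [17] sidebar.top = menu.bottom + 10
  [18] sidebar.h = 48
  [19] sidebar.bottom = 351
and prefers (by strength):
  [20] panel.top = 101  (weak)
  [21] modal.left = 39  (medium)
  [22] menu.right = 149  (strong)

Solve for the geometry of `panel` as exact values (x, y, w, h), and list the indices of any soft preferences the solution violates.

1. panel.x = 29  [modal.left = panel.left]
2. panel.w = 120  [modal.w = panel.w]
3. panel.y = 123  [panel.top = modal.bottom + 17]
4. panel.h = 97  [menu.top = panel.bottom + 9]

panel = (x=29, y=123, w=120, h=97)
violated soft preferences: 20, 21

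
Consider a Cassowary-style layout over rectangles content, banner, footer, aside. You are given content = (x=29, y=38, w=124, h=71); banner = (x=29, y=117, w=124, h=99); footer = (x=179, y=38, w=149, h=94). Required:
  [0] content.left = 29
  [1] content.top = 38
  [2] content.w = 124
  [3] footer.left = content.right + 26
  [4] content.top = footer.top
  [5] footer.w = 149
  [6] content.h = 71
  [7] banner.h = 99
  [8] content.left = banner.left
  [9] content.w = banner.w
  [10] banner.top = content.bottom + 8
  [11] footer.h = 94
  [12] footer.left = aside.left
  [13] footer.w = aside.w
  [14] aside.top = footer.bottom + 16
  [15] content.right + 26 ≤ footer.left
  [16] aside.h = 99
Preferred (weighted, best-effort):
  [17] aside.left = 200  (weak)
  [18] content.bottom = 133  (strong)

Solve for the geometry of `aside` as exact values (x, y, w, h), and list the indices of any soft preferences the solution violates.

1. aside.x = 179  [footer.left = aside.left]
2. aside.w = 149  [footer.w = aside.w]
3. aside.y = 148  [aside.top = footer.bottom + 16]
4. aside.h = 99  [aside.h = 99]

aside = (x=179, y=148, w=149, h=99)
violated soft preferences: 17, 18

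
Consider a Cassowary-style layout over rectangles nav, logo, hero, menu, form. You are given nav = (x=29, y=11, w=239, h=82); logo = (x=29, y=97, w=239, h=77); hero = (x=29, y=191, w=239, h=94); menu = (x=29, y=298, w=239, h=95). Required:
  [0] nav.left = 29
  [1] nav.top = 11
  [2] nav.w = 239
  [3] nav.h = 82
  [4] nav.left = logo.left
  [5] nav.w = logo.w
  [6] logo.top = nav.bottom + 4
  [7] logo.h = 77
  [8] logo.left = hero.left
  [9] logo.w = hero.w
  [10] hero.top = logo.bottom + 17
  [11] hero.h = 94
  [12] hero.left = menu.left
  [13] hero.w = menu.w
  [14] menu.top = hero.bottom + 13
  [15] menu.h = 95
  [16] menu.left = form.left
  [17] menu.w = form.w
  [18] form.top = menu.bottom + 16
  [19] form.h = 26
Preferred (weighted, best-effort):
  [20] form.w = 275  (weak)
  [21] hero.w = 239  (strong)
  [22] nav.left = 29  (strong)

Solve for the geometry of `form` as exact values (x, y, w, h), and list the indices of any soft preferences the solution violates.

1. form.x = 29  [menu.left = form.left]
2. form.w = 239  [menu.w = form.w]
3. form.y = 409  [form.top = menu.bottom + 16]
4. form.h = 26  [form.h = 26]

form = (x=29, y=409, w=239, h=26)
violated soft preferences: 20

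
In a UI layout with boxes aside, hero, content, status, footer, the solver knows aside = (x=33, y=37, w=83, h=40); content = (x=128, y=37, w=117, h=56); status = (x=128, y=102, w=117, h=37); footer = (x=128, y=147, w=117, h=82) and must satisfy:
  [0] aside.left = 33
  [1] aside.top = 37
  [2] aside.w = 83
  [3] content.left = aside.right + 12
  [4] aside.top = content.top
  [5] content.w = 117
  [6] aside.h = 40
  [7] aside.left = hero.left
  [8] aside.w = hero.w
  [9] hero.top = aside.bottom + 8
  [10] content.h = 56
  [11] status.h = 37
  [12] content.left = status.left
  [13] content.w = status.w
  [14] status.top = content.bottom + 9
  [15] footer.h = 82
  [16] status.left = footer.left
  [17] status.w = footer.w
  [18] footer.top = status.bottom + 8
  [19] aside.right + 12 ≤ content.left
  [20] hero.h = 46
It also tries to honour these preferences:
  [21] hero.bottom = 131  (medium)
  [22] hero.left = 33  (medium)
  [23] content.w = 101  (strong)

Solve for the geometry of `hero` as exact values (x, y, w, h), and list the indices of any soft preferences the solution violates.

1. hero.x = 33  [aside.left = hero.left]
2. hero.w = 83  [aside.w = hero.w]
3. hero.y = 85  [hero.top = aside.bottom + 8]
4. hero.h = 46  [hero.h = 46]

hero = (x=33, y=85, w=83, h=46)
violated soft preferences: 23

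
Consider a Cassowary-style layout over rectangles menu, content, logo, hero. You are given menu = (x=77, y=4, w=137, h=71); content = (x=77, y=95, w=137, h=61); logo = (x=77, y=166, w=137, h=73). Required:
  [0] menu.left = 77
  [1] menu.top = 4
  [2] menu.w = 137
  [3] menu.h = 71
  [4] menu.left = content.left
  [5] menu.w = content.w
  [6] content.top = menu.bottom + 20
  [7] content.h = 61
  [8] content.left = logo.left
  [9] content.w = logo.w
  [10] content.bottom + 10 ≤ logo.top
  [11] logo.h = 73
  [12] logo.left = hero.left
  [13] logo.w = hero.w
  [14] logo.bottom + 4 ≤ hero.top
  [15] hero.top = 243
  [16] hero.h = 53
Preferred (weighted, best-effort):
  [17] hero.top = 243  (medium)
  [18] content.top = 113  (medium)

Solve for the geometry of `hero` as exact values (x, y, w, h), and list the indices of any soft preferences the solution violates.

hero = (x=77, y=243, w=137, h=53)
violated soft preferences: 18

1. hero.x = 77  [logo.left = hero.left]
2. hero.w = 137  [logo.w = hero.w]
3. hero.y = 243  [hero.top = 243]
4. hero.h = 53  [hero.h = 53]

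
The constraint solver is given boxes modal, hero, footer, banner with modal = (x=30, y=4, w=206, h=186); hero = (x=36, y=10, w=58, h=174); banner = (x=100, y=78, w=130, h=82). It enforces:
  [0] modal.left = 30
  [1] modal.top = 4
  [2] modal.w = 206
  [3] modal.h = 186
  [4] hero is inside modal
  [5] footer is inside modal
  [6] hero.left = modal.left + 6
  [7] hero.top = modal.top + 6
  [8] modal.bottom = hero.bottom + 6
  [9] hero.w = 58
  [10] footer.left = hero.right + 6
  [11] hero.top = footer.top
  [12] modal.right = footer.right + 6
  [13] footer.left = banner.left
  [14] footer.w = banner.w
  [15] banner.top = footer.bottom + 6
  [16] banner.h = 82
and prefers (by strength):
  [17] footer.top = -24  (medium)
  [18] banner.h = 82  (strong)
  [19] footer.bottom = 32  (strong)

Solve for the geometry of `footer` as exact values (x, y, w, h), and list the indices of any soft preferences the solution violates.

1. footer.x = 100  [footer.left = hero.right + 6]
2. footer.y = 10  [hero.top = footer.top]
3. footer.w = 130  [modal.right = footer.right + 6]
4. footer.h = 62  [banner.top = footer.bottom + 6]

footer = (x=100, y=10, w=130, h=62)
violated soft preferences: 17, 19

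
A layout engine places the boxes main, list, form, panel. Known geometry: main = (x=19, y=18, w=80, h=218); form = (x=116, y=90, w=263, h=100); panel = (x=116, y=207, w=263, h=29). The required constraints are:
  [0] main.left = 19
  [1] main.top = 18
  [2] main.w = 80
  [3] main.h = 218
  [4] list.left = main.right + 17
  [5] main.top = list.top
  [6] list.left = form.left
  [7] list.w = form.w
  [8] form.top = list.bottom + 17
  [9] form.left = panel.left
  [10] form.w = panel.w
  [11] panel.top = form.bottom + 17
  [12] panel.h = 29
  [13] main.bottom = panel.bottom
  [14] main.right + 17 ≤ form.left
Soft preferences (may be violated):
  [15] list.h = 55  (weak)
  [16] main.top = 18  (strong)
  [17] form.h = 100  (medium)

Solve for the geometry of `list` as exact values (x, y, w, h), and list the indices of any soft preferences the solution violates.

list = (x=116, y=18, w=263, h=55)
violated soft preferences: none

1. list.x = 116  [list.left = main.right + 17]
2. list.y = 18  [main.top = list.top]
3. list.w = 263  [list.w = form.w]
4. list.h = 55  [form.top = list.bottom + 17]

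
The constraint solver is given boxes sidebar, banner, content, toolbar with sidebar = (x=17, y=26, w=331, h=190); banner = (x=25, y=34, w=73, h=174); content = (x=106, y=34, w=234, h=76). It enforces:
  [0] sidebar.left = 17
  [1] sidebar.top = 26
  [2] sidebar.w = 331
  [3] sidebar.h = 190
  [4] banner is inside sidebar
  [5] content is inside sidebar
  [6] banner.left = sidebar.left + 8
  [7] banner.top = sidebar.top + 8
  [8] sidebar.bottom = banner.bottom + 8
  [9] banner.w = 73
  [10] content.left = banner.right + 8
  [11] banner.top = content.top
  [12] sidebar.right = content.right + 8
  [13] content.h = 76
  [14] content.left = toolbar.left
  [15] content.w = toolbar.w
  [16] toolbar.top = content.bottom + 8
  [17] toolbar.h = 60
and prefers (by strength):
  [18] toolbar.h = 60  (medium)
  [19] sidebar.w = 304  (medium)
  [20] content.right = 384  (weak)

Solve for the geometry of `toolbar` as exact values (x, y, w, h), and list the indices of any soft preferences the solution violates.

1. toolbar.x = 106  [content.left = toolbar.left]
2. toolbar.w = 234  [content.w = toolbar.w]
3. toolbar.y = 118  [toolbar.top = content.bottom + 8]
4. toolbar.h = 60  [toolbar.h = 60]

toolbar = (x=106, y=118, w=234, h=60)
violated soft preferences: 19, 20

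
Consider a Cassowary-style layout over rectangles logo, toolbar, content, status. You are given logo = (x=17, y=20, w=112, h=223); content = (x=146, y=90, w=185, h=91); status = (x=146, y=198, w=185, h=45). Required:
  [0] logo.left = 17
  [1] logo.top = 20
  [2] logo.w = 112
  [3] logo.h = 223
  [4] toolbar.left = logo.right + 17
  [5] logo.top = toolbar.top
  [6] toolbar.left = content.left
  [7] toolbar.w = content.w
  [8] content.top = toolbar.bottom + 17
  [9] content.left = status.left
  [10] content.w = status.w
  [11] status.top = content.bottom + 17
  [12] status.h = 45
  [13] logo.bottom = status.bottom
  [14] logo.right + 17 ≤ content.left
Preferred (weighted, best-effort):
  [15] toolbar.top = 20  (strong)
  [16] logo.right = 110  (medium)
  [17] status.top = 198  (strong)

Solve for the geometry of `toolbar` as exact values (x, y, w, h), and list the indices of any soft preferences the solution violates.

toolbar = (x=146, y=20, w=185, h=53)
violated soft preferences: 16

1. toolbar.x = 146  [toolbar.left = logo.right + 17]
2. toolbar.y = 20  [logo.top = toolbar.top]
3. toolbar.w = 185  [toolbar.w = content.w]
4. toolbar.h = 53  [content.top = toolbar.bottom + 17]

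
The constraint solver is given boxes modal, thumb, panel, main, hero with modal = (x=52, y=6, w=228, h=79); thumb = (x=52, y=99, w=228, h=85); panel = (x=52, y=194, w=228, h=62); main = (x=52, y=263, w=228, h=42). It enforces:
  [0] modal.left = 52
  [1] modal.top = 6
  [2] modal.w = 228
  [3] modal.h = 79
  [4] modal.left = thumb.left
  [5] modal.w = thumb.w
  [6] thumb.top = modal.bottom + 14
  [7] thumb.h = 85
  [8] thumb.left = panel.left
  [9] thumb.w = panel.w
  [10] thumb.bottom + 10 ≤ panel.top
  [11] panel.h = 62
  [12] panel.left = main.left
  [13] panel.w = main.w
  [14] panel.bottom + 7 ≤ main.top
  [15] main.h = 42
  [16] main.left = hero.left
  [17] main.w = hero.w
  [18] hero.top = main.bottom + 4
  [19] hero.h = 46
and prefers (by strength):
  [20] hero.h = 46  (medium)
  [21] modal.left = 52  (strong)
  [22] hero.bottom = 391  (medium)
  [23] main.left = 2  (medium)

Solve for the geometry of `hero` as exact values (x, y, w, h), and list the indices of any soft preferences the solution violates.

1. hero.x = 52  [main.left = hero.left]
2. hero.w = 228  [main.w = hero.w]
3. hero.y = 309  [hero.top = main.bottom + 4]
4. hero.h = 46  [hero.h = 46]

hero = (x=52, y=309, w=228, h=46)
violated soft preferences: 22, 23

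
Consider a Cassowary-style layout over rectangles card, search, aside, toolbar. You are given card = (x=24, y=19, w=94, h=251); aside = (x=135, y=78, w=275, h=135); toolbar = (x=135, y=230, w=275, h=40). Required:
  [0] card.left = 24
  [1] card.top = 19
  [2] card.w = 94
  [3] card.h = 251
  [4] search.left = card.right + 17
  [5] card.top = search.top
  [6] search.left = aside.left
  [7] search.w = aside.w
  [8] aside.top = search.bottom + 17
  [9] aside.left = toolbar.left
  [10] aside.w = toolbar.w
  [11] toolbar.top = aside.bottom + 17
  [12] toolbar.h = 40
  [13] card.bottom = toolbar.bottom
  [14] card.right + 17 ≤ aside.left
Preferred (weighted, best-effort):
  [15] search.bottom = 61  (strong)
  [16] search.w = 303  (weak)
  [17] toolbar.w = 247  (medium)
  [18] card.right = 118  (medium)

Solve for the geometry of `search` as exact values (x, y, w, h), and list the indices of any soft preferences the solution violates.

1. search.x = 135  [search.left = card.right + 17]
2. search.y = 19  [card.top = search.top]
3. search.w = 275  [search.w = aside.w]
4. search.h = 42  [aside.top = search.bottom + 17]

search = (x=135, y=19, w=275, h=42)
violated soft preferences: 16, 17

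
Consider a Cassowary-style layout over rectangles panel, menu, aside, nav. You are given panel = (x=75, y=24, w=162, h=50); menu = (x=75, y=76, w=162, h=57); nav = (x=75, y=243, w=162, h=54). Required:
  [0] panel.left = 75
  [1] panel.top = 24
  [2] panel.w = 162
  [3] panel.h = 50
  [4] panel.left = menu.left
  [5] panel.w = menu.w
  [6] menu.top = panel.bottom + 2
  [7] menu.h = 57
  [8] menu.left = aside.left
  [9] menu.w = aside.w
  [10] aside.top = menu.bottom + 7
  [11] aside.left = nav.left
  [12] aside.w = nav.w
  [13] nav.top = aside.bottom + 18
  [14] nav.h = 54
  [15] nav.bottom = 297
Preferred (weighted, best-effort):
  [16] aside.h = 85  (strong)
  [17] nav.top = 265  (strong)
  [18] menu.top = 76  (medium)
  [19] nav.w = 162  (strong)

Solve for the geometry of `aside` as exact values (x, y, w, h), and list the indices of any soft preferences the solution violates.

1. aside.x = 75  [menu.left = aside.left]
2. aside.w = 162  [menu.w = aside.w]
3. aside.y = 140  [aside.top = menu.bottom + 7]
4. aside.h = 85  [nav.top = aside.bottom + 18]

aside = (x=75, y=140, w=162, h=85)
violated soft preferences: 17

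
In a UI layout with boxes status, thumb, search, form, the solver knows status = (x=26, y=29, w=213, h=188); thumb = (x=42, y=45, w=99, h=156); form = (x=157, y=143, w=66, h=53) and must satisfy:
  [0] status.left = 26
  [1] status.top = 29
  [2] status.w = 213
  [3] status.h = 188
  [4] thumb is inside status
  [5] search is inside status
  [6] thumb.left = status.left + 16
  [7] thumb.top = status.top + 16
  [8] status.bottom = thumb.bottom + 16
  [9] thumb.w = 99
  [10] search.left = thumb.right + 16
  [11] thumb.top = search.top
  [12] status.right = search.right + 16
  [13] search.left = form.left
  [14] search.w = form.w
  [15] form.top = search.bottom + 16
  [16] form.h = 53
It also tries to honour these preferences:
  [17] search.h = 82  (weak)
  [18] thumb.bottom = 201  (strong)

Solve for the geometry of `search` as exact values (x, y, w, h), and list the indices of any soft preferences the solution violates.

1. search.x = 157  [search.left = thumb.right + 16]
2. search.y = 45  [thumb.top = search.top]
3. search.w = 66  [status.right = search.right + 16]
4. search.h = 82  [form.top = search.bottom + 16]

search = (x=157, y=45, w=66, h=82)
violated soft preferences: none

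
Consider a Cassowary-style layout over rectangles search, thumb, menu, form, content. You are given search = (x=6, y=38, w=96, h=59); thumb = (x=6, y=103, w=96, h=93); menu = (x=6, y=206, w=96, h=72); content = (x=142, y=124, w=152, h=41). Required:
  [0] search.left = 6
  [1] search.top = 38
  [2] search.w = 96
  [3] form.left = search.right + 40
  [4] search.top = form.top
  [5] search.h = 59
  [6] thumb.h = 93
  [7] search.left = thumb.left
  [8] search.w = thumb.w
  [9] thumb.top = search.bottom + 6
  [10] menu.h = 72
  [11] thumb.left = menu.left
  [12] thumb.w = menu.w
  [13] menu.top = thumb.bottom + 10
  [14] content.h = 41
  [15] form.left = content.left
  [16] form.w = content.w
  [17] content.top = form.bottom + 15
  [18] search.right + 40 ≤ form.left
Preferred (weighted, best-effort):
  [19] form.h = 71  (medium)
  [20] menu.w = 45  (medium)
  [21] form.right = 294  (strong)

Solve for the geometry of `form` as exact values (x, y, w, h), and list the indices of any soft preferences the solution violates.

form = (x=142, y=38, w=152, h=71)
violated soft preferences: 20

1. form.x = 142  [form.left = search.right + 40]
2. form.y = 38  [search.top = form.top]
3. form.w = 152  [form.w = content.w]
4. form.h = 71  [content.top = form.bottom + 15]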